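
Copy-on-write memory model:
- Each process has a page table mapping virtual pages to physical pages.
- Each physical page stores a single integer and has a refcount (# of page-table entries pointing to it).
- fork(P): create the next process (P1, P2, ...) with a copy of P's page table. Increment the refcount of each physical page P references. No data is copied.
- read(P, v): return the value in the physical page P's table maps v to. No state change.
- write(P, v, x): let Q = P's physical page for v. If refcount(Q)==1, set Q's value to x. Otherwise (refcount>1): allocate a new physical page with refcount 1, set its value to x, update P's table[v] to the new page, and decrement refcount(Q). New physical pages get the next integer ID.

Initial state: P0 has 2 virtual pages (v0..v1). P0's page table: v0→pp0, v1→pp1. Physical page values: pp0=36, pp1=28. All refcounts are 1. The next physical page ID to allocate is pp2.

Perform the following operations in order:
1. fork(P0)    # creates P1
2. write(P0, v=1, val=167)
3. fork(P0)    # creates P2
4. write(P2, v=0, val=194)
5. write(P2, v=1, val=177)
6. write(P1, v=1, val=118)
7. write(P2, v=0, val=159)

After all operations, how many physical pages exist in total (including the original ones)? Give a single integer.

Op 1: fork(P0) -> P1. 2 ppages; refcounts: pp0:2 pp1:2
Op 2: write(P0, v1, 167). refcount(pp1)=2>1 -> COPY to pp2. 3 ppages; refcounts: pp0:2 pp1:1 pp2:1
Op 3: fork(P0) -> P2. 3 ppages; refcounts: pp0:3 pp1:1 pp2:2
Op 4: write(P2, v0, 194). refcount(pp0)=3>1 -> COPY to pp3. 4 ppages; refcounts: pp0:2 pp1:1 pp2:2 pp3:1
Op 5: write(P2, v1, 177). refcount(pp2)=2>1 -> COPY to pp4. 5 ppages; refcounts: pp0:2 pp1:1 pp2:1 pp3:1 pp4:1
Op 6: write(P1, v1, 118). refcount(pp1)=1 -> write in place. 5 ppages; refcounts: pp0:2 pp1:1 pp2:1 pp3:1 pp4:1
Op 7: write(P2, v0, 159). refcount(pp3)=1 -> write in place. 5 ppages; refcounts: pp0:2 pp1:1 pp2:1 pp3:1 pp4:1

Answer: 5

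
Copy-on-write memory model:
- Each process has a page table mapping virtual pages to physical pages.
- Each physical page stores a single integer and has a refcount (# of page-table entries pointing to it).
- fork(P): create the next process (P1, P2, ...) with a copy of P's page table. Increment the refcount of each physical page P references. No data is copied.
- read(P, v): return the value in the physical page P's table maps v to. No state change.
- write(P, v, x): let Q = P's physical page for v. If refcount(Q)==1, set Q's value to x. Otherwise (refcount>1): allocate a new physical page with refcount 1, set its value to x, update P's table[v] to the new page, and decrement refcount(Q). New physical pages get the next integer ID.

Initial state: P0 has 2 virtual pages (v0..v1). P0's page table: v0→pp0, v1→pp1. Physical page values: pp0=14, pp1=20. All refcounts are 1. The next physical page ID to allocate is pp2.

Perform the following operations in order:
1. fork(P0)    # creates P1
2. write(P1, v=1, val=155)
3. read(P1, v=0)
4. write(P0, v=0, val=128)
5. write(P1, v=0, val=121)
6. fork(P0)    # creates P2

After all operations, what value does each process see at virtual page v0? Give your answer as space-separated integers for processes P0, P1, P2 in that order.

Op 1: fork(P0) -> P1. 2 ppages; refcounts: pp0:2 pp1:2
Op 2: write(P1, v1, 155). refcount(pp1)=2>1 -> COPY to pp2. 3 ppages; refcounts: pp0:2 pp1:1 pp2:1
Op 3: read(P1, v0) -> 14. No state change.
Op 4: write(P0, v0, 128). refcount(pp0)=2>1 -> COPY to pp3. 4 ppages; refcounts: pp0:1 pp1:1 pp2:1 pp3:1
Op 5: write(P1, v0, 121). refcount(pp0)=1 -> write in place. 4 ppages; refcounts: pp0:1 pp1:1 pp2:1 pp3:1
Op 6: fork(P0) -> P2. 4 ppages; refcounts: pp0:1 pp1:2 pp2:1 pp3:2
P0: v0 -> pp3 = 128
P1: v0 -> pp0 = 121
P2: v0 -> pp3 = 128

Answer: 128 121 128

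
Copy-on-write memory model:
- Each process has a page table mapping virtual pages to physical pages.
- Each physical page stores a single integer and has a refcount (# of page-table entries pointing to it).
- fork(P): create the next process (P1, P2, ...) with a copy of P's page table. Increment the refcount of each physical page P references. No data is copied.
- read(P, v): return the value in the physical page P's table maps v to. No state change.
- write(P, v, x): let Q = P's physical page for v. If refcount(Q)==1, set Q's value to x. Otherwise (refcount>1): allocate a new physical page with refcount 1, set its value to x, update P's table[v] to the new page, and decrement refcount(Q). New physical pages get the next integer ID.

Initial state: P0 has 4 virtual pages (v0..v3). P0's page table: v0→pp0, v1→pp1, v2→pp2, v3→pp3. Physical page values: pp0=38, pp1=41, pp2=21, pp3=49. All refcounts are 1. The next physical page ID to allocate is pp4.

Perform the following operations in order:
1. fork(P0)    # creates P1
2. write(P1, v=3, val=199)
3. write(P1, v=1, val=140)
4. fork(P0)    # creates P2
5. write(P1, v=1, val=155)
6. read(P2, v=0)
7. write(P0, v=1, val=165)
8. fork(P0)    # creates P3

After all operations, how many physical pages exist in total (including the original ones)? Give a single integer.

Answer: 7

Derivation:
Op 1: fork(P0) -> P1. 4 ppages; refcounts: pp0:2 pp1:2 pp2:2 pp3:2
Op 2: write(P1, v3, 199). refcount(pp3)=2>1 -> COPY to pp4. 5 ppages; refcounts: pp0:2 pp1:2 pp2:2 pp3:1 pp4:1
Op 3: write(P1, v1, 140). refcount(pp1)=2>1 -> COPY to pp5. 6 ppages; refcounts: pp0:2 pp1:1 pp2:2 pp3:1 pp4:1 pp5:1
Op 4: fork(P0) -> P2. 6 ppages; refcounts: pp0:3 pp1:2 pp2:3 pp3:2 pp4:1 pp5:1
Op 5: write(P1, v1, 155). refcount(pp5)=1 -> write in place. 6 ppages; refcounts: pp0:3 pp1:2 pp2:3 pp3:2 pp4:1 pp5:1
Op 6: read(P2, v0) -> 38. No state change.
Op 7: write(P0, v1, 165). refcount(pp1)=2>1 -> COPY to pp6. 7 ppages; refcounts: pp0:3 pp1:1 pp2:3 pp3:2 pp4:1 pp5:1 pp6:1
Op 8: fork(P0) -> P3. 7 ppages; refcounts: pp0:4 pp1:1 pp2:4 pp3:3 pp4:1 pp5:1 pp6:2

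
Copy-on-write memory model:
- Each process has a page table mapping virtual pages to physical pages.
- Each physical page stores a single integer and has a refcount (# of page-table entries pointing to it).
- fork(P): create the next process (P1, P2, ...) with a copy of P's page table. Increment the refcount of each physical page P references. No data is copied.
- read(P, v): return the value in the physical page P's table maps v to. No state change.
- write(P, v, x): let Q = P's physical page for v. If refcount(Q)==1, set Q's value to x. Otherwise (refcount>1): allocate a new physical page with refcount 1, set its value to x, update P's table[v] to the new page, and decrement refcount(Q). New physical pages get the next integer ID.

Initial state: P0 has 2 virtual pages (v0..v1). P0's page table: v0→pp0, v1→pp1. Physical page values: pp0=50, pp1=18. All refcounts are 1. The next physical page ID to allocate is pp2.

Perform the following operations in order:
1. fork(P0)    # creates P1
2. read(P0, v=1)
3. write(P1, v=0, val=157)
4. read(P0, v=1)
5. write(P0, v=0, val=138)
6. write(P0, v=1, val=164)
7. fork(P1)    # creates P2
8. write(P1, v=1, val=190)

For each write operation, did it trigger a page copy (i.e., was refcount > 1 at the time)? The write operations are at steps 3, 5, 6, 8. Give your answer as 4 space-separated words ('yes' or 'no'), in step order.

Op 1: fork(P0) -> P1. 2 ppages; refcounts: pp0:2 pp1:2
Op 2: read(P0, v1) -> 18. No state change.
Op 3: write(P1, v0, 157). refcount(pp0)=2>1 -> COPY to pp2. 3 ppages; refcounts: pp0:1 pp1:2 pp2:1
Op 4: read(P0, v1) -> 18. No state change.
Op 5: write(P0, v0, 138). refcount(pp0)=1 -> write in place. 3 ppages; refcounts: pp0:1 pp1:2 pp2:1
Op 6: write(P0, v1, 164). refcount(pp1)=2>1 -> COPY to pp3. 4 ppages; refcounts: pp0:1 pp1:1 pp2:1 pp3:1
Op 7: fork(P1) -> P2. 4 ppages; refcounts: pp0:1 pp1:2 pp2:2 pp3:1
Op 8: write(P1, v1, 190). refcount(pp1)=2>1 -> COPY to pp4. 5 ppages; refcounts: pp0:1 pp1:1 pp2:2 pp3:1 pp4:1

yes no yes yes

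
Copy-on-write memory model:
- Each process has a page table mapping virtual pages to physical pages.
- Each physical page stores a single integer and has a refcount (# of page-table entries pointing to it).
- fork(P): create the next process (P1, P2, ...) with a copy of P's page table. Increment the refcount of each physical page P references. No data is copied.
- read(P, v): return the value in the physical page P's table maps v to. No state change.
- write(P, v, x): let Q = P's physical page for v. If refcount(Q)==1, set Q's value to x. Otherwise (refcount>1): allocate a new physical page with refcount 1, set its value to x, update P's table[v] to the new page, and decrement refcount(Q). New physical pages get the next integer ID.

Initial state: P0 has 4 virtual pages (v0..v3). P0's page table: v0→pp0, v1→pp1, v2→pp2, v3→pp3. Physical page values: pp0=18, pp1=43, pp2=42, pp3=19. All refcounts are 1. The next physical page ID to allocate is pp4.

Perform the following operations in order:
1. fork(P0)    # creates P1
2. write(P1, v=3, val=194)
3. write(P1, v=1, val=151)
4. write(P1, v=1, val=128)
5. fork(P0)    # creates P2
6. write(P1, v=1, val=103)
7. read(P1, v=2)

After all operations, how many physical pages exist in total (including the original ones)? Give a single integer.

Op 1: fork(P0) -> P1. 4 ppages; refcounts: pp0:2 pp1:2 pp2:2 pp3:2
Op 2: write(P1, v3, 194). refcount(pp3)=2>1 -> COPY to pp4. 5 ppages; refcounts: pp0:2 pp1:2 pp2:2 pp3:1 pp4:1
Op 3: write(P1, v1, 151). refcount(pp1)=2>1 -> COPY to pp5. 6 ppages; refcounts: pp0:2 pp1:1 pp2:2 pp3:1 pp4:1 pp5:1
Op 4: write(P1, v1, 128). refcount(pp5)=1 -> write in place. 6 ppages; refcounts: pp0:2 pp1:1 pp2:2 pp3:1 pp4:1 pp5:1
Op 5: fork(P0) -> P2. 6 ppages; refcounts: pp0:3 pp1:2 pp2:3 pp3:2 pp4:1 pp5:1
Op 6: write(P1, v1, 103). refcount(pp5)=1 -> write in place. 6 ppages; refcounts: pp0:3 pp1:2 pp2:3 pp3:2 pp4:1 pp5:1
Op 7: read(P1, v2) -> 42. No state change.

Answer: 6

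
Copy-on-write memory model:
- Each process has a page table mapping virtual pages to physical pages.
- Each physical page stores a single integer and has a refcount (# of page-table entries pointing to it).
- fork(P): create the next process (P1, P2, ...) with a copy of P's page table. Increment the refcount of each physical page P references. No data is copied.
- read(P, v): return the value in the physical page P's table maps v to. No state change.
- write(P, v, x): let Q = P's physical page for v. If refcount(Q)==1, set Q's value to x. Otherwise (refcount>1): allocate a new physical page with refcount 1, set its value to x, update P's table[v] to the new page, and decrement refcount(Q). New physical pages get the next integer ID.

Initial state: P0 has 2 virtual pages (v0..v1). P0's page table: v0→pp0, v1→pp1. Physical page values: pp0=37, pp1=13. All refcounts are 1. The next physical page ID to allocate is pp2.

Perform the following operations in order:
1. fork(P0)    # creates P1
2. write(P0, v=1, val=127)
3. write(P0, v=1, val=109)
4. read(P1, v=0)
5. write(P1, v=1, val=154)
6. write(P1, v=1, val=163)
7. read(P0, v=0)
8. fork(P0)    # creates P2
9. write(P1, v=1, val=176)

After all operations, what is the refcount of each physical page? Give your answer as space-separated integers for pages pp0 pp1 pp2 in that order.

Op 1: fork(P0) -> P1. 2 ppages; refcounts: pp0:2 pp1:2
Op 2: write(P0, v1, 127). refcount(pp1)=2>1 -> COPY to pp2. 3 ppages; refcounts: pp0:2 pp1:1 pp2:1
Op 3: write(P0, v1, 109). refcount(pp2)=1 -> write in place. 3 ppages; refcounts: pp0:2 pp1:1 pp2:1
Op 4: read(P1, v0) -> 37. No state change.
Op 5: write(P1, v1, 154). refcount(pp1)=1 -> write in place. 3 ppages; refcounts: pp0:2 pp1:1 pp2:1
Op 6: write(P1, v1, 163). refcount(pp1)=1 -> write in place. 3 ppages; refcounts: pp0:2 pp1:1 pp2:1
Op 7: read(P0, v0) -> 37. No state change.
Op 8: fork(P0) -> P2. 3 ppages; refcounts: pp0:3 pp1:1 pp2:2
Op 9: write(P1, v1, 176). refcount(pp1)=1 -> write in place. 3 ppages; refcounts: pp0:3 pp1:1 pp2:2

Answer: 3 1 2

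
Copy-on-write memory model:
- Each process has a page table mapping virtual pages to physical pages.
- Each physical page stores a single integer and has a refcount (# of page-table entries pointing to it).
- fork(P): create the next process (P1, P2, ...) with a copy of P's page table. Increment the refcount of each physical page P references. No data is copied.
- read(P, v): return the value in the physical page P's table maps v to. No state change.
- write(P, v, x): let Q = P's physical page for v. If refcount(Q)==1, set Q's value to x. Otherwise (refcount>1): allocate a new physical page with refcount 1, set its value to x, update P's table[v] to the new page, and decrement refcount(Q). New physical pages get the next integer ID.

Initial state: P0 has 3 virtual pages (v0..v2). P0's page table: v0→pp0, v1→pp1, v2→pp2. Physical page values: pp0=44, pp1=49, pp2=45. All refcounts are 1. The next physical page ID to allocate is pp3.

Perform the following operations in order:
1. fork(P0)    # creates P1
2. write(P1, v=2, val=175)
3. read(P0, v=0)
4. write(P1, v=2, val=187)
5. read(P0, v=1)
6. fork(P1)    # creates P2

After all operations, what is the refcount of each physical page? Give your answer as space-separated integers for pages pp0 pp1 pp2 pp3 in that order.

Op 1: fork(P0) -> P1. 3 ppages; refcounts: pp0:2 pp1:2 pp2:2
Op 2: write(P1, v2, 175). refcount(pp2)=2>1 -> COPY to pp3. 4 ppages; refcounts: pp0:2 pp1:2 pp2:1 pp3:1
Op 3: read(P0, v0) -> 44. No state change.
Op 4: write(P1, v2, 187). refcount(pp3)=1 -> write in place. 4 ppages; refcounts: pp0:2 pp1:2 pp2:1 pp3:1
Op 5: read(P0, v1) -> 49. No state change.
Op 6: fork(P1) -> P2. 4 ppages; refcounts: pp0:3 pp1:3 pp2:1 pp3:2

Answer: 3 3 1 2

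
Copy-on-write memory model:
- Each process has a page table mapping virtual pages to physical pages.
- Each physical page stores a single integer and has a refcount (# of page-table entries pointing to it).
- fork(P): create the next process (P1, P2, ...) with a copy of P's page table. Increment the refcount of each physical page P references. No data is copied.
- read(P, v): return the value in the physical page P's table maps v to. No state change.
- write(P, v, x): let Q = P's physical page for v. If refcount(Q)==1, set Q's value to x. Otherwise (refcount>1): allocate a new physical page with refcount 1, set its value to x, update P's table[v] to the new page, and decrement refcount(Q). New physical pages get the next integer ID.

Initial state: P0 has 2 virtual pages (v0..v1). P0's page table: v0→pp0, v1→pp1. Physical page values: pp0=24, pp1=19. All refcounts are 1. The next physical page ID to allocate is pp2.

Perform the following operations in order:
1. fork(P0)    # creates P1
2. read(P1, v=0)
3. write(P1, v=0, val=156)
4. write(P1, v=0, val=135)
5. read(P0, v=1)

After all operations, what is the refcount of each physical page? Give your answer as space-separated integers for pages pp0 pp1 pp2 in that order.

Answer: 1 2 1

Derivation:
Op 1: fork(P0) -> P1. 2 ppages; refcounts: pp0:2 pp1:2
Op 2: read(P1, v0) -> 24. No state change.
Op 3: write(P1, v0, 156). refcount(pp0)=2>1 -> COPY to pp2. 3 ppages; refcounts: pp0:1 pp1:2 pp2:1
Op 4: write(P1, v0, 135). refcount(pp2)=1 -> write in place. 3 ppages; refcounts: pp0:1 pp1:2 pp2:1
Op 5: read(P0, v1) -> 19. No state change.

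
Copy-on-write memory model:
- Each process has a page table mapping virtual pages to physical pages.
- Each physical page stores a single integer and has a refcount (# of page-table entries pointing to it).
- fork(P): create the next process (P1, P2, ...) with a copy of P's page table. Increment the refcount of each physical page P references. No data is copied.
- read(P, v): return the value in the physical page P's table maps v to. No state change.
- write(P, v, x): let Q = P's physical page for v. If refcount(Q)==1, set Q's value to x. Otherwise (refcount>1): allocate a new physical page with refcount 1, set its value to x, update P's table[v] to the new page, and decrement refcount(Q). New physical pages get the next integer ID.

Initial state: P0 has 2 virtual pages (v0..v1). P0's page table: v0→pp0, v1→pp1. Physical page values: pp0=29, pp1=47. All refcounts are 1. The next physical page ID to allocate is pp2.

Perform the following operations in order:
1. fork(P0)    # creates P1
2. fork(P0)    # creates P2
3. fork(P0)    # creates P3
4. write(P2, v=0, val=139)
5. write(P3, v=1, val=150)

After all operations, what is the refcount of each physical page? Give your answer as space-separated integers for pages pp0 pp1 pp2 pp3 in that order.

Op 1: fork(P0) -> P1. 2 ppages; refcounts: pp0:2 pp1:2
Op 2: fork(P0) -> P2. 2 ppages; refcounts: pp0:3 pp1:3
Op 3: fork(P0) -> P3. 2 ppages; refcounts: pp0:4 pp1:4
Op 4: write(P2, v0, 139). refcount(pp0)=4>1 -> COPY to pp2. 3 ppages; refcounts: pp0:3 pp1:4 pp2:1
Op 5: write(P3, v1, 150). refcount(pp1)=4>1 -> COPY to pp3. 4 ppages; refcounts: pp0:3 pp1:3 pp2:1 pp3:1

Answer: 3 3 1 1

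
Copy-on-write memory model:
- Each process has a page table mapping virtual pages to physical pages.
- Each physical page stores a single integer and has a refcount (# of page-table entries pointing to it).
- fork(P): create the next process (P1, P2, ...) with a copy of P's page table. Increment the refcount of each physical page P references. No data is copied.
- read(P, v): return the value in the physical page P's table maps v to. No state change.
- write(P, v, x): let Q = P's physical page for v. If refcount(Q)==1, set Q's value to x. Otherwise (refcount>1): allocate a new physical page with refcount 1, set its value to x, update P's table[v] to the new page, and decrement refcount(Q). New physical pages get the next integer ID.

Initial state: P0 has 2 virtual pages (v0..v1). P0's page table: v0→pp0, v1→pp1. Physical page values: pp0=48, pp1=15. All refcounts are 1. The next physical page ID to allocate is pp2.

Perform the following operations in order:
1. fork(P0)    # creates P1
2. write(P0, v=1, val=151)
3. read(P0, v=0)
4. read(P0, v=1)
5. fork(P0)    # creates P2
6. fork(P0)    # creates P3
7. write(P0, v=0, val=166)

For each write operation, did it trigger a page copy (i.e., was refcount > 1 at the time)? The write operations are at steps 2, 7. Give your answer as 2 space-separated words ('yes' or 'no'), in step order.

Op 1: fork(P0) -> P1. 2 ppages; refcounts: pp0:2 pp1:2
Op 2: write(P0, v1, 151). refcount(pp1)=2>1 -> COPY to pp2. 3 ppages; refcounts: pp0:2 pp1:1 pp2:1
Op 3: read(P0, v0) -> 48. No state change.
Op 4: read(P0, v1) -> 151. No state change.
Op 5: fork(P0) -> P2. 3 ppages; refcounts: pp0:3 pp1:1 pp2:2
Op 6: fork(P0) -> P3. 3 ppages; refcounts: pp0:4 pp1:1 pp2:3
Op 7: write(P0, v0, 166). refcount(pp0)=4>1 -> COPY to pp3. 4 ppages; refcounts: pp0:3 pp1:1 pp2:3 pp3:1

yes yes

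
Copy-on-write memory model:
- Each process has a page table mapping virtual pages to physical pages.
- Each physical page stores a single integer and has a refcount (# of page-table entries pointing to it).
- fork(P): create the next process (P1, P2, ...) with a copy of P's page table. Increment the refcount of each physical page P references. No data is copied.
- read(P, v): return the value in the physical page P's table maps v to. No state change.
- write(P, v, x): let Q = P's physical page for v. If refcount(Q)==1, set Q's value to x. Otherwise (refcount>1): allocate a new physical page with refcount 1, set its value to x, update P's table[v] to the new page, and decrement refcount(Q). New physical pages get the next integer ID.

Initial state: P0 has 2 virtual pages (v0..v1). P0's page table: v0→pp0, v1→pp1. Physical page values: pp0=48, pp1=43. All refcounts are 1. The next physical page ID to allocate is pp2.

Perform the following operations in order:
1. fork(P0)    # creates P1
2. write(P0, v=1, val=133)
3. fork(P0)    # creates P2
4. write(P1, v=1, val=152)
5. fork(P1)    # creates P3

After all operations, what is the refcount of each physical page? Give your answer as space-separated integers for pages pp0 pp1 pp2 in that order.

Answer: 4 2 2

Derivation:
Op 1: fork(P0) -> P1. 2 ppages; refcounts: pp0:2 pp1:2
Op 2: write(P0, v1, 133). refcount(pp1)=2>1 -> COPY to pp2. 3 ppages; refcounts: pp0:2 pp1:1 pp2:1
Op 3: fork(P0) -> P2. 3 ppages; refcounts: pp0:3 pp1:1 pp2:2
Op 4: write(P1, v1, 152). refcount(pp1)=1 -> write in place. 3 ppages; refcounts: pp0:3 pp1:1 pp2:2
Op 5: fork(P1) -> P3. 3 ppages; refcounts: pp0:4 pp1:2 pp2:2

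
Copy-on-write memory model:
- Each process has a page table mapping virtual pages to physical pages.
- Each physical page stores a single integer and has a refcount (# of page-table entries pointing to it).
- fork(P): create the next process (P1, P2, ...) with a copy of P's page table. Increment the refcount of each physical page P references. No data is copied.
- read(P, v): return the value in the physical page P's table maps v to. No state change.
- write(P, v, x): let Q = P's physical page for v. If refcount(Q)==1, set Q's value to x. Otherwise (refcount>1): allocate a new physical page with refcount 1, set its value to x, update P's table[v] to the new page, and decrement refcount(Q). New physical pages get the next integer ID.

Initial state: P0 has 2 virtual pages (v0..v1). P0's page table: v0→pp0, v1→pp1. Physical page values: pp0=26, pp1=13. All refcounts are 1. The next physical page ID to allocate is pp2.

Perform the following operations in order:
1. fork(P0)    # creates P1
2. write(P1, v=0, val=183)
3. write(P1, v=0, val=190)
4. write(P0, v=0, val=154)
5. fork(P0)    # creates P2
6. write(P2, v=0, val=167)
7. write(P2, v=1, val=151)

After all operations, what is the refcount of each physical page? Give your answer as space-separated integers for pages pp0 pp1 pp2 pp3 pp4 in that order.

Answer: 1 2 1 1 1

Derivation:
Op 1: fork(P0) -> P1. 2 ppages; refcounts: pp0:2 pp1:2
Op 2: write(P1, v0, 183). refcount(pp0)=2>1 -> COPY to pp2. 3 ppages; refcounts: pp0:1 pp1:2 pp2:1
Op 3: write(P1, v0, 190). refcount(pp2)=1 -> write in place. 3 ppages; refcounts: pp0:1 pp1:2 pp2:1
Op 4: write(P0, v0, 154). refcount(pp0)=1 -> write in place. 3 ppages; refcounts: pp0:1 pp1:2 pp2:1
Op 5: fork(P0) -> P2. 3 ppages; refcounts: pp0:2 pp1:3 pp2:1
Op 6: write(P2, v0, 167). refcount(pp0)=2>1 -> COPY to pp3. 4 ppages; refcounts: pp0:1 pp1:3 pp2:1 pp3:1
Op 7: write(P2, v1, 151). refcount(pp1)=3>1 -> COPY to pp4. 5 ppages; refcounts: pp0:1 pp1:2 pp2:1 pp3:1 pp4:1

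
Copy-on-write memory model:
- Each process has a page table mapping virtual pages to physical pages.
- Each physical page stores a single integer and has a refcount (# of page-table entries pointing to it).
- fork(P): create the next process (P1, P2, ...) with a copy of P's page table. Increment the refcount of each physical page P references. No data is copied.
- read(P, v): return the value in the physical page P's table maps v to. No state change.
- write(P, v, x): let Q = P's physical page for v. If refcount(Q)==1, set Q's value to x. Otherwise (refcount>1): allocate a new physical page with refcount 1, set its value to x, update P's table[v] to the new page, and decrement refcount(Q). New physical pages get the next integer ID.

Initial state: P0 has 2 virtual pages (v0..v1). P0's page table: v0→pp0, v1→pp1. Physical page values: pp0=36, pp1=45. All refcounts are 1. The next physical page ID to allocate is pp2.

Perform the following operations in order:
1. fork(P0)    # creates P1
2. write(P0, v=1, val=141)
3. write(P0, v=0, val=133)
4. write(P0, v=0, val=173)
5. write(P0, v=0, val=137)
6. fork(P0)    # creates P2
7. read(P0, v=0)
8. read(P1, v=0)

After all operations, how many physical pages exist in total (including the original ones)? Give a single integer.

Op 1: fork(P0) -> P1. 2 ppages; refcounts: pp0:2 pp1:2
Op 2: write(P0, v1, 141). refcount(pp1)=2>1 -> COPY to pp2. 3 ppages; refcounts: pp0:2 pp1:1 pp2:1
Op 3: write(P0, v0, 133). refcount(pp0)=2>1 -> COPY to pp3. 4 ppages; refcounts: pp0:1 pp1:1 pp2:1 pp3:1
Op 4: write(P0, v0, 173). refcount(pp3)=1 -> write in place. 4 ppages; refcounts: pp0:1 pp1:1 pp2:1 pp3:1
Op 5: write(P0, v0, 137). refcount(pp3)=1 -> write in place. 4 ppages; refcounts: pp0:1 pp1:1 pp2:1 pp3:1
Op 6: fork(P0) -> P2. 4 ppages; refcounts: pp0:1 pp1:1 pp2:2 pp3:2
Op 7: read(P0, v0) -> 137. No state change.
Op 8: read(P1, v0) -> 36. No state change.

Answer: 4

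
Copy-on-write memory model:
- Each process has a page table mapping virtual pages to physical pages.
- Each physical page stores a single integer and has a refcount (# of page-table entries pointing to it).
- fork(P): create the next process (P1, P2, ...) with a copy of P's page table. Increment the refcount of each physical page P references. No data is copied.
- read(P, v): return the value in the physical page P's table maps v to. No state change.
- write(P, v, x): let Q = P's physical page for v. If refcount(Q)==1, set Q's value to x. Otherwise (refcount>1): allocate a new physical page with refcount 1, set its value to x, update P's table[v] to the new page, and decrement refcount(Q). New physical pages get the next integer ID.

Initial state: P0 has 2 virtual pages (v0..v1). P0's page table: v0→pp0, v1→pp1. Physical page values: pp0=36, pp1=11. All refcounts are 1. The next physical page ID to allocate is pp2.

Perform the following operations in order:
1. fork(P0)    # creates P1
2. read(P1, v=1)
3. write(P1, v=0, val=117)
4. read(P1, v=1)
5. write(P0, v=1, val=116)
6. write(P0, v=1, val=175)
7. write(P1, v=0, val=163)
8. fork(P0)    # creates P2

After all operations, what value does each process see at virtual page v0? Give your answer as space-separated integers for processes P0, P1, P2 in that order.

Answer: 36 163 36

Derivation:
Op 1: fork(P0) -> P1. 2 ppages; refcounts: pp0:2 pp1:2
Op 2: read(P1, v1) -> 11. No state change.
Op 3: write(P1, v0, 117). refcount(pp0)=2>1 -> COPY to pp2. 3 ppages; refcounts: pp0:1 pp1:2 pp2:1
Op 4: read(P1, v1) -> 11. No state change.
Op 5: write(P0, v1, 116). refcount(pp1)=2>1 -> COPY to pp3. 4 ppages; refcounts: pp0:1 pp1:1 pp2:1 pp3:1
Op 6: write(P0, v1, 175). refcount(pp3)=1 -> write in place. 4 ppages; refcounts: pp0:1 pp1:1 pp2:1 pp3:1
Op 7: write(P1, v0, 163). refcount(pp2)=1 -> write in place. 4 ppages; refcounts: pp0:1 pp1:1 pp2:1 pp3:1
Op 8: fork(P0) -> P2. 4 ppages; refcounts: pp0:2 pp1:1 pp2:1 pp3:2
P0: v0 -> pp0 = 36
P1: v0 -> pp2 = 163
P2: v0 -> pp0 = 36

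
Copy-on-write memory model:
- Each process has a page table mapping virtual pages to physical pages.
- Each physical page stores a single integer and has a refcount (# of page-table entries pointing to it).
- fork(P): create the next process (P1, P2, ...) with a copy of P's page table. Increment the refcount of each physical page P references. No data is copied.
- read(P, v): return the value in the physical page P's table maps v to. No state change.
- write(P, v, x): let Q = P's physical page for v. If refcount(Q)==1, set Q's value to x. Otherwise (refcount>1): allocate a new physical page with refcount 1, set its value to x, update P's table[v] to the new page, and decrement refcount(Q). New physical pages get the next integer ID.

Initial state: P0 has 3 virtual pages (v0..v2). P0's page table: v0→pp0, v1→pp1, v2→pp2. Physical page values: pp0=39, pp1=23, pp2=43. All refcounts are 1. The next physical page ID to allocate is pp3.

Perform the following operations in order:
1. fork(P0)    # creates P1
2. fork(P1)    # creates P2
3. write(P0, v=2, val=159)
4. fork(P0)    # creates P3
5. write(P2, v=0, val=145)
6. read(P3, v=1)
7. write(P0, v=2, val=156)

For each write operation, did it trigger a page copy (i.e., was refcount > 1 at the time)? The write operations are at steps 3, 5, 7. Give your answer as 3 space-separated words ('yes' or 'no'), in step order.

Op 1: fork(P0) -> P1. 3 ppages; refcounts: pp0:2 pp1:2 pp2:2
Op 2: fork(P1) -> P2. 3 ppages; refcounts: pp0:3 pp1:3 pp2:3
Op 3: write(P0, v2, 159). refcount(pp2)=3>1 -> COPY to pp3. 4 ppages; refcounts: pp0:3 pp1:3 pp2:2 pp3:1
Op 4: fork(P0) -> P3. 4 ppages; refcounts: pp0:4 pp1:4 pp2:2 pp3:2
Op 5: write(P2, v0, 145). refcount(pp0)=4>1 -> COPY to pp4. 5 ppages; refcounts: pp0:3 pp1:4 pp2:2 pp3:2 pp4:1
Op 6: read(P3, v1) -> 23. No state change.
Op 7: write(P0, v2, 156). refcount(pp3)=2>1 -> COPY to pp5. 6 ppages; refcounts: pp0:3 pp1:4 pp2:2 pp3:1 pp4:1 pp5:1

yes yes yes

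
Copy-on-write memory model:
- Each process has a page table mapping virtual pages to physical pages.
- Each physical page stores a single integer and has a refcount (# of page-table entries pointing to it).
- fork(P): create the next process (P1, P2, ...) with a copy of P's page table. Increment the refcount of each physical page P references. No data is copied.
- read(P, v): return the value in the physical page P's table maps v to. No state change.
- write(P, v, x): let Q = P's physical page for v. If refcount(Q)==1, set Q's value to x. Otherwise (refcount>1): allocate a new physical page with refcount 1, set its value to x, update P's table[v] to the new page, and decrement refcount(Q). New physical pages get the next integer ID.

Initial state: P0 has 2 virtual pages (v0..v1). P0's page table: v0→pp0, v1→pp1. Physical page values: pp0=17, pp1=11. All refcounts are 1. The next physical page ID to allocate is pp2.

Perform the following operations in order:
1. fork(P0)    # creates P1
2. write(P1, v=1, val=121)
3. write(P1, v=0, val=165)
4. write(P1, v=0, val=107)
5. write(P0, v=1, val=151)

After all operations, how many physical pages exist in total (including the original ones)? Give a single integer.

Answer: 4

Derivation:
Op 1: fork(P0) -> P1. 2 ppages; refcounts: pp0:2 pp1:2
Op 2: write(P1, v1, 121). refcount(pp1)=2>1 -> COPY to pp2. 3 ppages; refcounts: pp0:2 pp1:1 pp2:1
Op 3: write(P1, v0, 165). refcount(pp0)=2>1 -> COPY to pp3. 4 ppages; refcounts: pp0:1 pp1:1 pp2:1 pp3:1
Op 4: write(P1, v0, 107). refcount(pp3)=1 -> write in place. 4 ppages; refcounts: pp0:1 pp1:1 pp2:1 pp3:1
Op 5: write(P0, v1, 151). refcount(pp1)=1 -> write in place. 4 ppages; refcounts: pp0:1 pp1:1 pp2:1 pp3:1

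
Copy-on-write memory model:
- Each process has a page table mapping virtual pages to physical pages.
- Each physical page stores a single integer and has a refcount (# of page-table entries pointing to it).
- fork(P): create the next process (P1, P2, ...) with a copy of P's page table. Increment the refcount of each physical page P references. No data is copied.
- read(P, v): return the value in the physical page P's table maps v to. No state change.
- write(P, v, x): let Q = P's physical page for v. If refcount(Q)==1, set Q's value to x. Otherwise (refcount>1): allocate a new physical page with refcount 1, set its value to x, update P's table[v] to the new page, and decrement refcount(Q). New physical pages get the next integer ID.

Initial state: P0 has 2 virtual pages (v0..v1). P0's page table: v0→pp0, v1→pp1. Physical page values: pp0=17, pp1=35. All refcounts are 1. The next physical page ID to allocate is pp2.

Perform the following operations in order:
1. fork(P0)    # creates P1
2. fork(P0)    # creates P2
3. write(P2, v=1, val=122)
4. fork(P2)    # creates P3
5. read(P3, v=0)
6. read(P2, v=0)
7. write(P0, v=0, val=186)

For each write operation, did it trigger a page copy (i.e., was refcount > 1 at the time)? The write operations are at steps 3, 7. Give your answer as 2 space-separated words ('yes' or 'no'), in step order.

Op 1: fork(P0) -> P1. 2 ppages; refcounts: pp0:2 pp1:2
Op 2: fork(P0) -> P2. 2 ppages; refcounts: pp0:3 pp1:3
Op 3: write(P2, v1, 122). refcount(pp1)=3>1 -> COPY to pp2. 3 ppages; refcounts: pp0:3 pp1:2 pp2:1
Op 4: fork(P2) -> P3. 3 ppages; refcounts: pp0:4 pp1:2 pp2:2
Op 5: read(P3, v0) -> 17. No state change.
Op 6: read(P2, v0) -> 17. No state change.
Op 7: write(P0, v0, 186). refcount(pp0)=4>1 -> COPY to pp3. 4 ppages; refcounts: pp0:3 pp1:2 pp2:2 pp3:1

yes yes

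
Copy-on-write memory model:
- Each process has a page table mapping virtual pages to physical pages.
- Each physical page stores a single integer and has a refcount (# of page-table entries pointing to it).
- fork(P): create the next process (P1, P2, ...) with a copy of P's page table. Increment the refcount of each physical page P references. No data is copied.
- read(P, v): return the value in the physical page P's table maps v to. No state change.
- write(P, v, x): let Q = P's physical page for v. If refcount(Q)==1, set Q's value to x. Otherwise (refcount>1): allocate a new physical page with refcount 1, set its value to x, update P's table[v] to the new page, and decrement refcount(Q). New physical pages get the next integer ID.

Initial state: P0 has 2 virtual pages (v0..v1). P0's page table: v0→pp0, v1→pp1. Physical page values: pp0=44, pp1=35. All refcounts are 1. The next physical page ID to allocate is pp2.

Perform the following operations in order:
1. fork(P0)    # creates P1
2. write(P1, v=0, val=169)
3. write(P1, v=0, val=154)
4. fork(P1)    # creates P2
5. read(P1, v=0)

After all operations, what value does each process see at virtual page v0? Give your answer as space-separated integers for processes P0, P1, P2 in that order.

Answer: 44 154 154

Derivation:
Op 1: fork(P0) -> P1. 2 ppages; refcounts: pp0:2 pp1:2
Op 2: write(P1, v0, 169). refcount(pp0)=2>1 -> COPY to pp2. 3 ppages; refcounts: pp0:1 pp1:2 pp2:1
Op 3: write(P1, v0, 154). refcount(pp2)=1 -> write in place. 3 ppages; refcounts: pp0:1 pp1:2 pp2:1
Op 4: fork(P1) -> P2. 3 ppages; refcounts: pp0:1 pp1:3 pp2:2
Op 5: read(P1, v0) -> 154. No state change.
P0: v0 -> pp0 = 44
P1: v0 -> pp2 = 154
P2: v0 -> pp2 = 154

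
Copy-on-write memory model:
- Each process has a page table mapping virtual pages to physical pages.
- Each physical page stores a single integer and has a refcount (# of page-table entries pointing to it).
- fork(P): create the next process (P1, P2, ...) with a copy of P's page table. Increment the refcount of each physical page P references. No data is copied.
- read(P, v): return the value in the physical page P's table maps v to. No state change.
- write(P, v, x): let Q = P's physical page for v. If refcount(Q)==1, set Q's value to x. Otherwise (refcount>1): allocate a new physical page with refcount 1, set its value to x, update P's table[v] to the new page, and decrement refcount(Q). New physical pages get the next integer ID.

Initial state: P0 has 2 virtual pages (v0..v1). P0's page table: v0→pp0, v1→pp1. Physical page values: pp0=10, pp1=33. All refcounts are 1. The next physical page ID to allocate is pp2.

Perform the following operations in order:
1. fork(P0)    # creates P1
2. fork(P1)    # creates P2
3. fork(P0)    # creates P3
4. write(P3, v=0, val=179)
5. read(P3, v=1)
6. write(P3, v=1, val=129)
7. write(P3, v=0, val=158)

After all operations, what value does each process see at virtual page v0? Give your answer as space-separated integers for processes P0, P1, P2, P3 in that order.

Op 1: fork(P0) -> P1. 2 ppages; refcounts: pp0:2 pp1:2
Op 2: fork(P1) -> P2. 2 ppages; refcounts: pp0:3 pp1:3
Op 3: fork(P0) -> P3. 2 ppages; refcounts: pp0:4 pp1:4
Op 4: write(P3, v0, 179). refcount(pp0)=4>1 -> COPY to pp2. 3 ppages; refcounts: pp0:3 pp1:4 pp2:1
Op 5: read(P3, v1) -> 33. No state change.
Op 6: write(P3, v1, 129). refcount(pp1)=4>1 -> COPY to pp3. 4 ppages; refcounts: pp0:3 pp1:3 pp2:1 pp3:1
Op 7: write(P3, v0, 158). refcount(pp2)=1 -> write in place. 4 ppages; refcounts: pp0:3 pp1:3 pp2:1 pp3:1
P0: v0 -> pp0 = 10
P1: v0 -> pp0 = 10
P2: v0 -> pp0 = 10
P3: v0 -> pp2 = 158

Answer: 10 10 10 158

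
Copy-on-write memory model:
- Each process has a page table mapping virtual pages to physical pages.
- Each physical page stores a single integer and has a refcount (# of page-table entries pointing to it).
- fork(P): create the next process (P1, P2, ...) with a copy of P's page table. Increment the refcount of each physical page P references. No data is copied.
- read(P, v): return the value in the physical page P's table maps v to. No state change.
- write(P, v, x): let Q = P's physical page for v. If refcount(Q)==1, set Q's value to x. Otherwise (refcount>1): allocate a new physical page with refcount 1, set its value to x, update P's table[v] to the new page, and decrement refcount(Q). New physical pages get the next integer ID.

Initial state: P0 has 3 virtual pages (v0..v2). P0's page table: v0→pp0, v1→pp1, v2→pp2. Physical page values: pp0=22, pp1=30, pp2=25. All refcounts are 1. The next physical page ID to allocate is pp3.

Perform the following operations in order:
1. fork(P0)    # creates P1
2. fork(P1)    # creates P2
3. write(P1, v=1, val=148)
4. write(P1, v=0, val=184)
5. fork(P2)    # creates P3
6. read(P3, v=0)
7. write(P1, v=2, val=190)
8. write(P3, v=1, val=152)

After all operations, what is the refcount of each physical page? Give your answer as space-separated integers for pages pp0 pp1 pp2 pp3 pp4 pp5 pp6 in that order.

Answer: 3 2 3 1 1 1 1

Derivation:
Op 1: fork(P0) -> P1. 3 ppages; refcounts: pp0:2 pp1:2 pp2:2
Op 2: fork(P1) -> P2. 3 ppages; refcounts: pp0:3 pp1:3 pp2:3
Op 3: write(P1, v1, 148). refcount(pp1)=3>1 -> COPY to pp3. 4 ppages; refcounts: pp0:3 pp1:2 pp2:3 pp3:1
Op 4: write(P1, v0, 184). refcount(pp0)=3>1 -> COPY to pp4. 5 ppages; refcounts: pp0:2 pp1:2 pp2:3 pp3:1 pp4:1
Op 5: fork(P2) -> P3. 5 ppages; refcounts: pp0:3 pp1:3 pp2:4 pp3:1 pp4:1
Op 6: read(P3, v0) -> 22. No state change.
Op 7: write(P1, v2, 190). refcount(pp2)=4>1 -> COPY to pp5. 6 ppages; refcounts: pp0:3 pp1:3 pp2:3 pp3:1 pp4:1 pp5:1
Op 8: write(P3, v1, 152). refcount(pp1)=3>1 -> COPY to pp6. 7 ppages; refcounts: pp0:3 pp1:2 pp2:3 pp3:1 pp4:1 pp5:1 pp6:1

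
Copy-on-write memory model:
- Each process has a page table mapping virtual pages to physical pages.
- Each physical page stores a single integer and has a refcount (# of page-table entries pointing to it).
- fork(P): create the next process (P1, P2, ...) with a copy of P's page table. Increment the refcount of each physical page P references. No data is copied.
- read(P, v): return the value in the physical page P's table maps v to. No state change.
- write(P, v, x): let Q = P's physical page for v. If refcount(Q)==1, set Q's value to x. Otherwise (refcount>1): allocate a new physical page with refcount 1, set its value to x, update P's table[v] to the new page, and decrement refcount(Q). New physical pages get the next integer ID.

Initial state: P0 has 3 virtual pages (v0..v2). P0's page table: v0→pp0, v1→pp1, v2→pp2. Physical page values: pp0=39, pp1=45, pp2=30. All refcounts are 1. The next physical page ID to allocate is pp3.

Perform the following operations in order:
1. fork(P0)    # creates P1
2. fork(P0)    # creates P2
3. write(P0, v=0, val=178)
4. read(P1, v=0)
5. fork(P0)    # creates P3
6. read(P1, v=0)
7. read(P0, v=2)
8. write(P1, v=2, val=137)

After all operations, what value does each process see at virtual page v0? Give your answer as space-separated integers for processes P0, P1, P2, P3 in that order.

Op 1: fork(P0) -> P1. 3 ppages; refcounts: pp0:2 pp1:2 pp2:2
Op 2: fork(P0) -> P2. 3 ppages; refcounts: pp0:3 pp1:3 pp2:3
Op 3: write(P0, v0, 178). refcount(pp0)=3>1 -> COPY to pp3. 4 ppages; refcounts: pp0:2 pp1:3 pp2:3 pp3:1
Op 4: read(P1, v0) -> 39. No state change.
Op 5: fork(P0) -> P3. 4 ppages; refcounts: pp0:2 pp1:4 pp2:4 pp3:2
Op 6: read(P1, v0) -> 39. No state change.
Op 7: read(P0, v2) -> 30. No state change.
Op 8: write(P1, v2, 137). refcount(pp2)=4>1 -> COPY to pp4. 5 ppages; refcounts: pp0:2 pp1:4 pp2:3 pp3:2 pp4:1
P0: v0 -> pp3 = 178
P1: v0 -> pp0 = 39
P2: v0 -> pp0 = 39
P3: v0 -> pp3 = 178

Answer: 178 39 39 178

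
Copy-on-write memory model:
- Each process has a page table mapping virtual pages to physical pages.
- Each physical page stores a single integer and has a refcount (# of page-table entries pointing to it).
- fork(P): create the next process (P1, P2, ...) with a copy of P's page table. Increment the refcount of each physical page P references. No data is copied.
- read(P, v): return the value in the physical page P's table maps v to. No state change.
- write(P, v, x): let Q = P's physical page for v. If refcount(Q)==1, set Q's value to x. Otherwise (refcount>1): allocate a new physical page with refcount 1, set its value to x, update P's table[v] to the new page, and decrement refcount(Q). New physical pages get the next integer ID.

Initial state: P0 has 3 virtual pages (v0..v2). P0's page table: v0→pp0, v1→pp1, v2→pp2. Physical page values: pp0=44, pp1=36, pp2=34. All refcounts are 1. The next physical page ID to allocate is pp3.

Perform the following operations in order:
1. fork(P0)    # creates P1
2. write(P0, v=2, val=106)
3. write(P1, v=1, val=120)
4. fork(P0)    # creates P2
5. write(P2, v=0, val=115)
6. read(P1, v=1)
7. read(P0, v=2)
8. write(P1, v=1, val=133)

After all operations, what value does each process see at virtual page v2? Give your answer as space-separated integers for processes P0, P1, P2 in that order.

Answer: 106 34 106

Derivation:
Op 1: fork(P0) -> P1. 3 ppages; refcounts: pp0:2 pp1:2 pp2:2
Op 2: write(P0, v2, 106). refcount(pp2)=2>1 -> COPY to pp3. 4 ppages; refcounts: pp0:2 pp1:2 pp2:1 pp3:1
Op 3: write(P1, v1, 120). refcount(pp1)=2>1 -> COPY to pp4. 5 ppages; refcounts: pp0:2 pp1:1 pp2:1 pp3:1 pp4:1
Op 4: fork(P0) -> P2. 5 ppages; refcounts: pp0:3 pp1:2 pp2:1 pp3:2 pp4:1
Op 5: write(P2, v0, 115). refcount(pp0)=3>1 -> COPY to pp5. 6 ppages; refcounts: pp0:2 pp1:2 pp2:1 pp3:2 pp4:1 pp5:1
Op 6: read(P1, v1) -> 120. No state change.
Op 7: read(P0, v2) -> 106. No state change.
Op 8: write(P1, v1, 133). refcount(pp4)=1 -> write in place. 6 ppages; refcounts: pp0:2 pp1:2 pp2:1 pp3:2 pp4:1 pp5:1
P0: v2 -> pp3 = 106
P1: v2 -> pp2 = 34
P2: v2 -> pp3 = 106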